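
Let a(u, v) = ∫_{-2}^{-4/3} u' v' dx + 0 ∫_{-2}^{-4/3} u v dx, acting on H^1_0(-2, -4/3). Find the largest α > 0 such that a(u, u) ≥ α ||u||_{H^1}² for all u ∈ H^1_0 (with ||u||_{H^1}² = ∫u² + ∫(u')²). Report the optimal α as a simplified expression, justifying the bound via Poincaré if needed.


α = 9*π^2/(4 + 9*π^2)

Coercivity of a(·,·) on H^1_0(-2, -4/3) means a(u, u) ≥ α ||u||_{H^1}² for every u ∈ H^1_0.
The interval has length L = 2/3, and Poincaré/coercivity depend only on L. Here a(u, u) = ∫(u')² + (0)·∫u².
Here c = 0, so a(u,u) = ∫(u')² alone. The condition a(u,u) ≥ α||u||_{H^1}² reads (1−α)∫(u')² ≥ (α−c)∫u². Any admissible α is ≤ 1 (rapidly oscillating u have ∫u²/∫(u')² → 0), and α = 1 would force 0 ≥ (1−c)∫u², impossible since c < 1; so 1−α > 0. By the sharp Poincaré inequality on H^1_0 of an interval of length L, ∫(u')² ≥ (π/L)²∫u² with equality for the first sine mode sin(π(x−x₀)/L) (x₀ the left endpoint), so the inequality holds for all u iff (1−α)(π/L)² ≥ α − c, i.e. α ≤ ((π/L)² + c)/((π/L)² + 1) = (1 + c(L/π)²)/(1 + (L/π)²). (Direct route, valid since c ≤ 0: Poincaré gives c∫u² ≥ c(L/π)²∫(u')², so a(u,u) ≥ (1 + c(L/π)²)∫(u')², while ||u||_{H^1}² ≤ (1 + (L/π)²)∫(u')²; dividing yields the same α.) With (π/L)² = 9*π^2/4 and c = 0, the largest admissible constant is α = ((π/L)² + c)/((π/L)² + 1).
Simplifying, α = 9*π^2/(4 + 9*π^2).


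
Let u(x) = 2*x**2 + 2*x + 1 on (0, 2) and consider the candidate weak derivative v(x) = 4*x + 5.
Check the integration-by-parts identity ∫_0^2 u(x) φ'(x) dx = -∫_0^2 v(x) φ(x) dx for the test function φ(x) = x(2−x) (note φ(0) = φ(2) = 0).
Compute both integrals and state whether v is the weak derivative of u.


LHS = -8, RHS = -12. No, v is not the weak derivative of u.

u(x) = 2*x**2 + 2*x + 1, classical derivative u'(x) = 4*x + 2.
φ(x) = x(2−x), so φ'(x) = 2 - 2*x.
Note φ(0) = φ(2) = 0, so the boundary term u·φ vanishes.
LHS = ∫_0^2 u(x) φ'(x) dx = ∫_0^2 (-4*x^3 + 2*x + 2) dx. Term by term:
  ∫_0^2 -4*x^3 dx = -16;  ∫_0^2 2*x dx = 4;  ∫_0^2 2 dx = 4.
Sum: -16 + 4 + 4 = -8.
So LHS = -8.
∫_0^2 v(x) φ(x) dx = ∫_0^2 (-4*x^3 + 3*x^2 + 10*x) dx. Term by term:
  ∫_0^2 -4*x^3 dx = -16;  ∫_0^2 3*x^2 dx = 8;  ∫_0^2 10*x dx = 20.
Sum: -16 + 8 + 20 = 12.
So RHS = -∫_0^2 v(x) φ(x) dx = -12.
LHS − RHS = 4 ≠ 0, so the identity fails.
(For a valid weak derivative the identity must hold for EVERY test function, in particular this one. The failure shows v is NOT the weak derivative of u.)
Correct weak derivative would be u'(x) = 4*x + 2.


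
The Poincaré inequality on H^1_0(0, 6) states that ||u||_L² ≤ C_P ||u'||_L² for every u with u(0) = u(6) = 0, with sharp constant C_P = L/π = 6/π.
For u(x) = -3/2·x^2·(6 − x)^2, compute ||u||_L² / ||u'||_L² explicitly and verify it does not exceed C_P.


||u||_L² / ||u'||_L² = sqrt(3) < C_P = 6/π.

u(x) = -3/2·x^2·(6 − x)^2, so u'(x) = 6*x*(-x^2 + 9*x - 18).
u(x) = -3/2·x^2·(6 − x)^2 vanishes at x = 0 and x = 6, so u ∈ H^1_0(0, 6). Differentiate via the product rule and integrate the resulting polynomials term by term.
  ∫_0^6 u² dx = ∫_0^6 (9*x^8/4 - 54*x^7 + 486*x^6 - 1944*x^5 + 2916*x^4) dx. Term by term:
    ∫_0^6 9*x^8/4 dx = 2519424;  ∫_0^6 -54*x^7 dx = -11337408;  ∫_0^6 486*x^6 dx = 136048896/7;
    ∫_0^6 -1944*x^5 dx = -15116544;  ∫_0^6 2916*x^4 dx = 22674816/5.
  Sum: 2519424 − 11337408 + 136048896/7 − 15116544 + 22674816/5 = 1259712/35.
  ∫_0^6 (u')² dx = ∫_0^6 (36*x^6 - 648*x^5 + 4212*x^4 - 11664*x^3 + 11664*x^2) dx. Term by term:
    ∫_0^6 36*x^6 dx = 10077696/7;  ∫_0^6 -648*x^5 dx = -5038848;  ∫_0^6 4212*x^4 dx = 32752512/5;
    ∫_0^6 -11664*x^3 dx = -3779136;  ∫_0^6 11664*x^2 dx = 839808.
  Sum: 10077696/7 − 5038848 + 32752512/5 − 3779136 + 839808 = 419904/35.
∫_0^6 u² dx = 1259712/35, so ||u||_L² = 648*sqrt(105)/35.
∫_0^6 (u')² dx = 419904/35, so ||u'||_L² = 648*sqrt(35)/35.
Ratio ||u||_L² / ||u'||_L² = sqrt(3).
Sharp Poincaré constant on H^1_0(0, 6) is C_P = L/π = 6/π, achieved by sin(π/6·x).
A polynomial bump cannot attain the sharp Poincaré constant (only the first sine eigenfunction does), so the ratio is strictly less than C_P, consistent with ||u||_L² ≤ C_P ||u'||_L².


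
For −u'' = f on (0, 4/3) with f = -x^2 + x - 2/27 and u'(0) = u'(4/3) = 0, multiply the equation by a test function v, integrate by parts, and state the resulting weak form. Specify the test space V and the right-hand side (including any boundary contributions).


V = H^1(0, 4/3) (no boundary constraint on v; u is determined up to an additive constant); weak form: ∫_0^4/3 u'v' dx = ∫_0^4/3 (-x^2 + x - 2/27) v dx for all v ∈ V.

Multiply both sides by a test function v and integrate from 0 to 4/3:
  ∫_0^4/3 −u''(x) v(x) dx = ∫_0^4/3 f(x) v(x) dx.
Integrate the LHS by parts once:
  ∫_0^4/3 −u'' v dx = −[u'(x) v(x)]_0^4/3 + ∫_0^4/3 u'(x) v'(x) dx.
Thus ∫_0^4/3 u'(x) v'(x) dx = ∫_0^4/3 f(x) v(x) dx + [u'(x) v(x)]_0^4/3.
Choose V so that boundary terms are either known or forced to vanish.
u has homogeneous Neumann: u'(0) = u'(4/3) = 0. So [u' v]_0^4/3 = 0·v(4/3) − 0·v(0) = 0 for any v; take V = H^1(0, 4/3).
Weak formulation: find u (satisfying any essential BC) such that ∫_0^4/3 u'(x) v'(x) dx = ∫_0^4/3 f v dx for all v ∈ V (homogeneous Neumann, so boundary terms vanish).
Substituting f(x) = -x^2 + x - 2/27, the right-hand side is ∫_0^4/3 (-x^2 + x - 2/27) v dx.
Compatibility check (pure Neumann): taking v ≡ 1 ∈ V gives 0 = ∫_0^4/3 f dx + (0) − (0), i.e. ∫_0^4/3 f dx must equal u'(0) − u'(4/3) = 0. Indeed ∫_0^4/3 (-x^2 + x - 2/27) dx = 0, so the data are compatible. The solution is then unique only up to an additive constant (fix it e.g. by requiring ∫_0^4/3 u dx = 0).


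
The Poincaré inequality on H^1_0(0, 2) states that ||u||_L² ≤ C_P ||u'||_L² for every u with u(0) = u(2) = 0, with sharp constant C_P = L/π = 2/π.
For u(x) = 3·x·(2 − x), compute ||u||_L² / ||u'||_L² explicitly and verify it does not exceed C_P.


||u||_L² / ||u'||_L² = sqrt(10)/5 < C_P = 2/π.

u(x) = 3·x·(2 − x), so u'(x) = 6 - 6*x.
u(x) = 3·x·(2 − x) vanishes at x = 0 and x = 2, so u ∈ H^1_0(0, 2). Differentiate via the product rule and integrate the resulting polynomials term by term.
  ∫_0^2 u² dx = ∫_0^2 (9*x^4 - 36*x^3 + 36*x^2) dx. Term by term:
    ∫_0^2 9*x^4 dx = 288/5;  ∫_0^2 -36*x^3 dx = -144;  ∫_0^2 36*x^2 dx = 96.
  Sum: 288/5 − 144 + 96 = 48/5.
  ∫_0^2 (u')² dx = ∫_0^2 (36*x^2 - 72*x + 36) dx. Term by term:
    ∫_0^2 36*x^2 dx = 96;  ∫_0^2 -72*x dx = -144;  ∫_0^2 36 dx = 72.
  Sum: 96 − 144 + 72 = 24.
∫_0^2 u² dx = 48/5, so ||u||_L² = 4*sqrt(15)/5.
∫_0^2 (u')² dx = 24, so ||u'||_L² = 2*sqrt(6).
Ratio ||u||_L² / ||u'||_L² = sqrt(10)/5.
Sharp Poincaré constant on H^1_0(0, 2) is C_P = L/π = 2/π, achieved by sin(π/2·x).
A polynomial bump cannot attain the sharp Poincaré constant (only the first sine eigenfunction does), so the ratio is strictly less than C_P, consistent with ||u||_L² ≤ C_P ||u'||_L².


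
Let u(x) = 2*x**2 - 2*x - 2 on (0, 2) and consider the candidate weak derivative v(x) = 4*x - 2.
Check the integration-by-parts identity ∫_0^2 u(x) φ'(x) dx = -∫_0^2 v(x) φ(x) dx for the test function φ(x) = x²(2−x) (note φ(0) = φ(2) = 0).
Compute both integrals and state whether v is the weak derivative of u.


LHS = -56/15, RHS = -56/15. Yes, v = u' weakly.

u(x) = 2*x**2 - 2*x - 2, classical derivative u'(x) = 4*x - 2.
φ(x) = x²(2−x), so φ'(x) = x*(4 - 3*x).
Note φ(0) = φ(2) = 0, so the boundary term u·φ vanishes.
LHS = ∫_0^2 u(x) φ'(x) dx = ∫_0^2 (-6*x^4 + 14*x^3 - 2*x^2 - 8*x) dx. Term by term:
  ∫_0^2 -6*x^4 dx = -192/5;  ∫_0^2 14*x^3 dx = 56;  ∫_0^2 -2*x^2 dx = -16/3;
  ∫_0^2 -8*x dx = -16.
Sum: -192/5 + 56 − 16/3 − 16 = -56/15.
So LHS = -56/15.
∫_0^2 v(x) φ(x) dx = ∫_0^2 (-4*x^4 + 10*x^3 - 4*x^2) dx. Term by term:
  ∫_0^2 -4*x^4 dx = -128/5;  ∫_0^2 10*x^3 dx = 40;  ∫_0^2 -4*x^2 dx = -32/3.
Sum: -128/5 + 40 − 32/3 = 56/15.
So RHS = -∫_0^2 v(x) φ(x) dx = -56/15.
LHS = RHS, so the identity holds for this test φ.
Moreover u is smooth here and v(x) = u'(x) = 4*x - 2 pointwise, so the identity holds for every test function. Hence v is the weak derivative of u.


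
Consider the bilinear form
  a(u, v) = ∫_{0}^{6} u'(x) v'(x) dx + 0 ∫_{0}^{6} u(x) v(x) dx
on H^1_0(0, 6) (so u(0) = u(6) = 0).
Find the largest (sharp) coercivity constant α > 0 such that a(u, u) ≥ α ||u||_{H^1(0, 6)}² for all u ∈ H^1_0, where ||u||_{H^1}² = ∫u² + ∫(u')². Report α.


α = π^2/(π^2 + 36)

Coercivity of a(·,·) on H^1_0(0, 6) means a(u, u) ≥ α ||u||_{H^1}² for every u ∈ H^1_0.
The interval has length L = 6, and Poincaré/coercivity depend only on L. Here a(u, u) = ∫(u')² + (0)·∫u².
Here c = 0, so a(u,u) = ∫(u')² alone. The condition a(u,u) ≥ α||u||_{H^1}² reads (1−α)∫(u')² ≥ (α−c)∫u². Any admissible α is ≤ 1 (rapidly oscillating u have ∫u²/∫(u')² → 0), and α = 1 would force 0 ≥ (1−c)∫u², impossible since c < 1; so 1−α > 0. By the sharp Poincaré inequality on H^1_0 of an interval of length L, ∫(u')² ≥ (π/L)²∫u² with equality for the first sine mode sin(π(x−x₀)/L) (x₀ the left endpoint), so the inequality holds for all u iff (1−α)(π/L)² ≥ α − c, i.e. α ≤ ((π/L)² + c)/((π/L)² + 1) = (1 + c(L/π)²)/(1 + (L/π)²). (Direct route, valid since c ≤ 0: Poincaré gives c∫u² ≥ c(L/π)²∫(u')², so a(u,u) ≥ (1 + c(L/π)²)∫(u')², while ||u||_{H^1}² ≤ (1 + (L/π)²)∫(u')²; dividing yields the same α.) With (π/L)² = π^2/36 and c = 0, the largest admissible constant is α = ((π/L)² + c)/((π/L)² + 1).
Simplifying, α = π^2/(π^2 + 36).


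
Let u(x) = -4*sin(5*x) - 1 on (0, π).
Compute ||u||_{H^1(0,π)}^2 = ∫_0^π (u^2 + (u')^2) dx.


||u||_{H^1(0,π)}^2 = 16/5 + 209*π

u'(x) = -20*cos(5*x).
Expand u² and (u')² and integrate term by term on (0, π), using: for integers n ≥ 1, ∫_0^π sin²(nx) dx = ∫_0^π cos²(nx) dx = π/2; for n ≠ n', ∫_0^π sin(nx)sin(n'x) dx = ∫_0^π cos(nx)cos(n'x) dx = 0; and by product-to-sum, ∫_0^π sin(nx)cos(n'x) dx = ½∫_0^π [sin((n+n')x) + sin((n−n')x)] dx, which is 0 when n+n' is even and 2n/(n²−n'²) when n+n' is odd (it need not vanish on (0, π)). For the constant mode: ∫_0^π 1 dx = π, ∫_0^π cos(nx) dx = 0, ∫_0^π sin(nx) dx = (1−(−1)^n)/n.
  u² squared terms: (-1)²·∫1 dx = 1·π = π;  (-4)²·∫sin(5x)² dx = 16·π/2 = 8*π.
  u² cross terms: 2·(-1)·(-4)·∫1·sin(5x) dx = 8·(2/5) = 16/5.
  So ∫_0^π u² dx = π + 8*π + 16/5 = 16/5 + 9*π.
  (u')² squared terms: (-20)²·∫cos(5x)² dx = 400·π/2 = 200*π.
  So ∫_0^π (u')² dx = 200*π.
||u||_{H^1}^2 = (16/5 + 9*π) + (200*π) = 16/5 + 209*π.


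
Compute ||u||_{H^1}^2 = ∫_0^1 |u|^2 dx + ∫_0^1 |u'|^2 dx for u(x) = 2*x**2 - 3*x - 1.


||u||_{H^1}^2 = 29/5

The H^1 norm (squared) on an interval (0, L) is
  ||u||_{H^1}^2 = ∫_0^L u(x)^2 dx + ∫_0^L u'(x)^2 dx.
Compute u'(x) = 4*x - 3.
Then u(x)^2 = 4*x**4 - 12*x**3 + 5*x**2 + 6*x + 1 and u'(x)^2 = 16*x**2 - 24*x + 9.
Integrate each monomial from 0 to 1 using ∫_0^1 c·x^n dx = c·1^(n+1)/(n+1):
  ∫_0^1 u(x)^2 dx = ∫_0^1 (4*x^4 - 12*x^3 + 5*x^2 + 6*x + 1) dx. Term by term:
    ∫_0^1 4*x^4 dx = 4/5;  ∫_0^1 -12*x^3 dx = -3;  ∫_0^1 5*x^2 dx = 5/3;
    ∫_0^1 6*x dx = 3;  ∫_0^1 1 dx = 1.
  Sum: 4/5 − 3 + 5/3 + 3 + 1 = 52/15.
  ∫_0^1 u'(x)^2 dx = ∫_0^1 (16*x^2 - 24*x + 9) dx. Term by term:
    ∫_0^1 16*x^2 dx = 16/3;  ∫_0^1 -24*x dx = -12;  ∫_0^1 9 dx = 9.
  Sum: 16/3 − 12 + 9 = 7/3.
Adding: ||u||_{H^1}^2 = 52/15 + 7/3 = 29/5.


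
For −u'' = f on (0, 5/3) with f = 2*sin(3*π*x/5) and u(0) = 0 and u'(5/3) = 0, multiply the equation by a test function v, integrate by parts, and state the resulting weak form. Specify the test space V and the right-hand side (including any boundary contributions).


V = {v ∈ H^1(0, 5/3) : v(0) = 0} (test functions vanish at x = 0 where u is specified); weak form: ∫_0^5/3 u'v' dx = ∫_0^5/3 (2*sin(3*π*x/5)) v dx for all v ∈ V.

Multiply both sides by a test function v and integrate from 0 to 5/3:
  ∫_0^5/3 −u''(x) v(x) dx = ∫_0^5/3 f(x) v(x) dx.
Integrate the LHS by parts once:
  ∫_0^5/3 −u'' v dx = −[u'(x) v(x)]_0^5/3 + ∫_0^5/3 u'(x) v'(x) dx.
Thus ∫_0^5/3 u'(x) v'(x) dx = ∫_0^5/3 f(x) v(x) dx + [u'(x) v(x)]_0^5/3.
Choose V so that boundary terms are either known or forced to vanish.
Mixed BC: u(0) = 0 (Dirichlet) and u'(5/3) = 0 (Neumann). Define V = {v ∈ H^1(0, 5/3) : v(0) = 0}. Then [u' v]_0^5/3 = u'(5/3)·v(5/3) − u'(0)·0 = 0.
Weak formulation: find u (satisfying any essential BC) such that ∫_0^5/3 u'(x) v'(x) dx = ∫_0^5/3 f v dx for all v ∈ V (Dirichlet at 0 absorbed into V; the Neumann datum at x = 5/3 is zero, so no boundary term remains).
Substituting f(x) = 2*sin(3*π*x/5), the right-hand side is ∫_0^5/3 (2*sin(3*π*x/5)) v dx.


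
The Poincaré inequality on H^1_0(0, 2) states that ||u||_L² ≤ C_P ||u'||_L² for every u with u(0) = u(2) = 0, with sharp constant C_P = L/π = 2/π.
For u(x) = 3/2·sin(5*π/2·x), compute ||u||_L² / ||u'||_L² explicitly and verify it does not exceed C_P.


||u||_L² / ||u'||_L² = 2/(5*π) < C_P = 2/π.

u(x) = 3/2·sin(5*π/2·x), so u'(x) = 15*π*cos(5*π*x/2)/4.
Writing u(x) = A·sin(kπx/L) with A = 3/2 and k = 5, use ∫_0^L sin²(kπx/L) dx = L/2 and ∫_0^L cos²(kπx/L) dx = L/2.
u² = 9/4·sin²(5*π/2·x) and (u')² = 225*π^2/16·cos²(5*π/2·x), and each of sin², cos² integrates to L/2 = 1 over (0, 2).
∫_0^2 u² dx = 9/4, so ||u||_L² = 3/2.
∫_0^2 (u')² dx = 225*π^2/16, so ||u'||_L² = 15*π/4.
Ratio ||u||_L² / ||u'||_L² = 2/(5*π).
Sharp Poincaré constant on H^1_0(0, 2) is C_P = L/π = 2/π, achieved by sin(π/2·x).
This is the k = 5 harmonic; the ratio L/(kπ) is strictly less than C_P = L/π, consistent with the sharp inequality ||u||_L² ≤ C_P ||u'||_L².


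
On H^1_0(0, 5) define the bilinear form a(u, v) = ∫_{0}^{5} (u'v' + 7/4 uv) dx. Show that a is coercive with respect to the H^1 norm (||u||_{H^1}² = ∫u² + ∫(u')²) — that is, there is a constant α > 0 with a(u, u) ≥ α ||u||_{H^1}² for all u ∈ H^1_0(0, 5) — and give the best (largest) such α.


α = 1

Coercivity of a(·,·) on H^1_0(0, 5) means a(u, u) ≥ α ||u||_{H^1}² for every u ∈ H^1_0.
The interval has length L = 5, and Poincaré/coercivity depend only on L. Here a(u, u) = ∫(u')² + (7/4)·∫u².
Here c = 7/4 ≥ 1, so a(u,u) = ∫(u')² + c∫u² ≥ ∫(u')² + ∫u² = ||u||_{H^1}², i.e. α = 1 works. No larger α is possible: a(u,u) ≥ α||u||_{H^1}² means (1−α)∫(u')² ≥ (α−c)∫u², and for the modes u_n = sin(nπ(x−x₀)/L) (x₀ the left endpoint) one has ∫u_n²/∫(u_n')² = (L/(nπ))² → 0, so a(u_n,u_n)/||u_n||_{H^1}² → 1. Hence the optimal constant is α = 1.
Therefore α = 1.


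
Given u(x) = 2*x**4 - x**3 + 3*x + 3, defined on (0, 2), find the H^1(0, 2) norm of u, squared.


||u||_{H^1}^2 = 76616/63

The H^1 norm (squared) on an interval (0, L) is
  ||u||_{H^1}^2 = ∫_0^L u(x)^2 dx + ∫_0^L u'(x)^2 dx.
Compute u'(x) = 8*x**3 - 3*x**2 + 3.
Then u(x)^2 = 4*x**8 - 4*x**7 + x**6 + 12*x**5 + 6*x**4 - 6*x**3 + 9*x**2 + 18*x + 9 and u'(x)^2 = 64*x**6 - 48*x**5 + 9*x**4 + 48*x**3 - 18*x**2 + 9.
Integrate each monomial from 0 to 2 using ∫_0^2 c·x^n dx = c·2^(n+1)/(n+1):
  ∫_0^2 u(x)^2 dx = ∫_0^2 (4*x^8 - 4*x^7 + x^6 + 12*x^5 + 6*x^4 - 6*x^3 + 9*x^2 + 18*x + 9) dx. Term by term:
    ∫_0^2 4*x^8 dx = 2048/9;  ∫_0^2 -4*x^7 dx = -128;  ∫_0^2 x^6 dx = 128/7;
    ∫_0^2 12*x^5 dx = 128;  ∫_0^2 6*x^4 dx = 192/5;  ∫_0^2 -6*x^3 dx = -24;
    ∫_0^2 9*x^2 dx = 24;  ∫_0^2 18*x dx = 36;  ∫_0^2 9 dx = 18.
  Sum: 2048/9 − 128 + 128/7 + 128 + 192/5 − 24 + 24 + 36 + 18 = 106546/315.
  ∫_0^2 u'(x)^2 dx = ∫_0^2 (64*x^6 - 48*x^5 + 9*x^4 + 48*x^3 - 18*x^2 + 9) dx. Term by term:
    ∫_0^2 64*x^6 dx = 8192/7;  ∫_0^2 -48*x^5 dx = -512;  ∫_0^2 9*x^4 dx = 288/5;
    ∫_0^2 48*x^3 dx = 192;  ∫_0^2 -18*x^2 dx = -48;  ∫_0^2 9 dx = 18.
  Sum: 8192/7 − 512 + 288/5 + 192 − 48 + 18 = 30726/35.
Adding: ||u||_{H^1}^2 = 106546/315 + 30726/35 = 76616/63.


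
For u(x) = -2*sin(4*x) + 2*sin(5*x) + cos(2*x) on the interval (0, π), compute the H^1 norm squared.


||u||_{H^1(0,π)}^2 = 200/21 + 177*π/2

u'(x) = -2*sin(2*x) - 8*cos(4*x) + 10*cos(5*x).
Expand u² and (u')² and integrate term by term on (0, π), using: for integers n ≥ 1, ∫_0^π sin²(nx) dx = ∫_0^π cos²(nx) dx = π/2; for n ≠ n', ∫_0^π sin(nx)sin(n'x) dx = ∫_0^π cos(nx)cos(n'x) dx = 0; and by product-to-sum, ∫_0^π sin(nx)cos(n'x) dx = ½∫_0^π [sin((n+n')x) + sin((n−n')x)] dx, which is 0 when n+n' is even and 2n/(n²−n'²) when n+n' is odd (it need not vanish on (0, π)).
  u² squared terms: (-2)²·∫sin(4x)² dx = 4·π/2 = 2*π;  (2)²·∫sin(5x)² dx = 4·π/2 = 2*π;  (1)²·∫cos(2x)² dx = 1·π/2 = π/2.
  u² cross terms: 2·(-2)·(2)·∫sin(4x)·sin(5x) dx = -8·(0) = 0;  2·(-2)·(1)·∫sin(4x)·cos(2x) dx = -4·(0) = 0;  2·(2)·(1)·∫sin(5x)·cos(2x) dx = 4·(10/21) = 40/21.
  So ∫_0^π u² dx = 2*π + 2*π + π/2 + 0 + 0 + 40/21 = 40/21 + 9*π/2.
  (u')² squared terms: (-8)²·∫cos(4x)² dx = 64·π/2 = 32*π;  (-2)²·∫sin(2x)² dx = 4·π/2 = 2*π;  (10)²·∫cos(5x)² dx = 100·π/2 = 50*π.
  (u')² cross terms: 2·(-8)·(-2)·∫cos(4x)·sin(2x) dx = 32·(0) = 0;  2·(-8)·(10)·∫cos(4x)·cos(5x) dx = -160·(0) = 0;  2·(-2)·(10)·∫sin(2x)·cos(5x) dx = -40·(-4/21) = 160/21.
  So ∫_0^π (u')² dx = 32*π + 2*π + 50*π + 0 + 0 + 160/21 = 160/21 + 84*π.
||u||_{H^1}^2 = (40/21 + 9*π/2) + (160/21 + 84*π) = 200/21 + 177*π/2.


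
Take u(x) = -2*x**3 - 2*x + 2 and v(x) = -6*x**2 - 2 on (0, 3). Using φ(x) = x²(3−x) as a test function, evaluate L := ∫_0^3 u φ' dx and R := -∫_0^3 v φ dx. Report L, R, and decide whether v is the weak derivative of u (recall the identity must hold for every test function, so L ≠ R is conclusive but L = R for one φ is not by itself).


LHS = 1593/10, RHS = 1593/10. Yes, v = u' weakly.

u(x) = -2*x**3 - 2*x + 2, classical derivative u'(x) = -6*x**2 - 2.
φ(x) = x²(3−x), so φ'(x) = 3*x*(2 - x).
Note φ(0) = φ(3) = 0, so the boundary term u·φ vanishes.
LHS = ∫_0^3 u(x) φ'(x) dx = ∫_0^3 (6*x^5 - 12*x^4 + 6*x^3 - 18*x^2 + 12*x) dx. Term by term:
  ∫_0^3 6*x^5 dx = 729;  ∫_0^3 -12*x^4 dx = -2916/5;  ∫_0^3 6*x^3 dx = 243/2;
  ∫_0^3 -18*x^2 dx = -162;  ∫_0^3 12*x dx = 54.
Sum: 729 − 2916/5 + 243/2 − 162 + 54 = 1593/10.
So LHS = 1593/10.
∫_0^3 v(x) φ(x) dx = ∫_0^3 (6*x^5 - 18*x^4 + 2*x^3 - 6*x^2) dx. Term by term:
  ∫_0^3 6*x^5 dx = 729;  ∫_0^3 -18*x^4 dx = -4374/5;  ∫_0^3 2*x^3 dx = 81/2;
  ∫_0^3 -6*x^2 dx = -54.
Sum: 729 − 4374/5 + 81/2 − 54 = -1593/10.
So RHS = -∫_0^3 v(x) φ(x) dx = 1593/10.
LHS = RHS, so the identity holds for this test φ.
Moreover u is smooth here and v(x) = u'(x) = -6*x**2 - 2 pointwise, so the identity holds for every test function. Hence v is the weak derivative of u.


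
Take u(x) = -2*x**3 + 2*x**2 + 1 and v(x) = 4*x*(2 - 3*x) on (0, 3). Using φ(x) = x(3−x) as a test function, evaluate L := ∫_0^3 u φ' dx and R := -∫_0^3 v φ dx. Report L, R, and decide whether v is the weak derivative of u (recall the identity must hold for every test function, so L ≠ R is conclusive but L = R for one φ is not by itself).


LHS = 459/10, RHS = 459/5. No, v is not the weak derivative of u.

u(x) = -2*x**3 + 2*x**2 + 1, classical derivative u'(x) = -6*x**2 + 4*x.
φ(x) = x(3−x), so φ'(x) = 3 - 2*x.
Note φ(0) = φ(3) = 0, so the boundary term u·φ vanishes.
LHS = ∫_0^3 u(x) φ'(x) dx = ∫_0^3 (4*x^4 - 10*x^3 + 6*x^2 - 2*x + 3) dx. Term by term:
  ∫_0^3 4*x^4 dx = 972/5;  ∫_0^3 -10*x^3 dx = -405/2;  ∫_0^3 6*x^2 dx = 54;
  ∫_0^3 -2*x dx = -9;  ∫_0^3 3 dx = 9.
Sum: 972/5 − 405/2 + 54 − 9 + 9 = 459/10.
So LHS = 459/10.
∫_0^3 v(x) φ(x) dx = ∫_0^3 (12*x^4 - 44*x^3 + 24*x^2) dx. Term by term:
  ∫_0^3 12*x^4 dx = 2916/5;  ∫_0^3 -44*x^3 dx = -891;  ∫_0^3 24*x^2 dx = 216.
Sum: 2916/5 − 891 + 216 = -459/5.
So RHS = -∫_0^3 v(x) φ(x) dx = 459/5.
LHS − RHS = -459/10 ≠ 0, so the identity fails.
(For a valid weak derivative the identity must hold for EVERY test function, in particular this one. The failure shows v is NOT the weak derivative of u.)
Correct weak derivative would be u'(x) = -6*x**2 + 4*x.


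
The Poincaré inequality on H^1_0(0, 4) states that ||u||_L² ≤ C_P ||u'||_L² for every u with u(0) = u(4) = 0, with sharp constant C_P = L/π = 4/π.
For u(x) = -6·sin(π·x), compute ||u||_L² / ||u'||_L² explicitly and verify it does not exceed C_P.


||u||_L² / ||u'||_L² = 1/π < C_P = 4/π.

u(x) = -6·sin(π·x), so u'(x) = -6*π*cos(π*x).
Writing u(x) = A·sin(kπx/L) with A = -6 and k = 4, use ∫_0^L sin²(kπx/L) dx = L/2 and ∫_0^L cos²(kπx/L) dx = L/2.
u² = 36·sin²(π·x) and (u')² = 36*π^2·cos²(π·x), and each of sin², cos² integrates to L/2 = 2 over (0, 4).
∫_0^4 u² dx = 72, so ||u||_L² = 6*sqrt(2).
∫_0^4 (u')² dx = 72*π^2, so ||u'||_L² = 6*sqrt(2)*π.
Ratio ||u||_L² / ||u'||_L² = 1/π.
Sharp Poincaré constant on H^1_0(0, 4) is C_P = L/π = 4/π, achieved by sin(π/4·x).
This is the k = 4 harmonic; the ratio L/(kπ) is strictly less than C_P = L/π, consistent with the sharp inequality ||u||_L² ≤ C_P ||u'||_L².


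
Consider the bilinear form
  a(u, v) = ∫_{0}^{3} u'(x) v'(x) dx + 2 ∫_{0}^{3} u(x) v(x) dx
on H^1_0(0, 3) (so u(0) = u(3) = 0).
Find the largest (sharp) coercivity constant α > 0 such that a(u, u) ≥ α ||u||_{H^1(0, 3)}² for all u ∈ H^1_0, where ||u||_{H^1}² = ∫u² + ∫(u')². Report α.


α = 1

Coercivity of a(·,·) on H^1_0(0, 3) means a(u, u) ≥ α ||u||_{H^1}² for every u ∈ H^1_0.
The interval has length L = 3, and Poincaré/coercivity depend only on L. Here a(u, u) = ∫(u')² + (2)·∫u².
Here c = 2 ≥ 1, so a(u,u) = ∫(u')² + c∫u² ≥ ∫(u')² + ∫u² = ||u||_{H^1}², i.e. α = 1 works. No larger α is possible: a(u,u) ≥ α||u||_{H^1}² means (1−α)∫(u')² ≥ (α−c)∫u², and for the modes u_n = sin(nπ(x−x₀)/L) (x₀ the left endpoint) one has ∫u_n²/∫(u_n')² = (L/(nπ))² → 0, so a(u_n,u_n)/||u_n||_{H^1}² → 1. Hence the optimal constant is α = 1.
Therefore α = 1.


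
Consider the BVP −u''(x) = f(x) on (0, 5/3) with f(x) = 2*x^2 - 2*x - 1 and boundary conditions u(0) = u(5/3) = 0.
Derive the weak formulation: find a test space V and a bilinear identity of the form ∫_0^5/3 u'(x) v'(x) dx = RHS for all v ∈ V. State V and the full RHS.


V = H^1_0(0, 5/3) (so v(0) = v(5/3) = 0); weak form: ∫_0^5/3 u'v' dx = ∫_0^5/3 (2*x^2 - 2*x - 1) v dx for all v ∈ V.

Multiply both sides by a test function v and integrate from 0 to 5/3:
  ∫_0^5/3 −u''(x) v(x) dx = ∫_0^5/3 f(x) v(x) dx.
Integrate the LHS by parts once:
  ∫_0^5/3 −u'' v dx = −[u'(x) v(x)]_0^5/3 + ∫_0^5/3 u'(x) v'(x) dx.
Thus ∫_0^5/3 u'(x) v'(x) dx = ∫_0^5/3 f(x) v(x) dx + [u'(x) v(x)]_0^5/3.
Choose V so that boundary terms are either known or forced to vanish.
u is Dirichlet: u(0) = u(5/3) = 0. Let V = H^1_0(0, 5/3); then v(0) = v(5/3) = 0, and [u' v]_0^5/3 = 0.
Weak formulation: find u (satisfying any essential BC) such that ∫_0^5/3 u'(x) v'(x) dx = ∫_0^5/3 f v dx for all v ∈ V.
Substituting f(x) = 2*x^2 - 2*x - 1, the right-hand side is ∫_0^5/3 (2*x^2 - 2*x - 1) v dx.


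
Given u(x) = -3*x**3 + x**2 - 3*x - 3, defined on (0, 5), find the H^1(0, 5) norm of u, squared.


||u||_{H^1}^2 = 3071840/21

The H^1 norm (squared) on an interval (0, L) is
  ||u||_{H^1}^2 = ∫_0^L u(x)^2 dx + ∫_0^L u'(x)^2 dx.
Compute u'(x) = -9*x**2 + 2*x - 3.
Then u(x)^2 = 9*x**6 - 6*x**5 + 19*x**4 + 12*x**3 + 3*x**2 + 18*x + 9 and u'(x)^2 = 81*x**4 - 36*x**3 + 58*x**2 - 12*x + 9.
Integrate each monomial from 0 to 5 using ∫_0^5 c·x^n dx = c·5^(n+1)/(n+1):
  ∫_0^5 u(x)^2 dx = ∫_0^5 (9*x^6 - 6*x^5 + 19*x^4 + 12*x^3 + 3*x^2 + 18*x + 9) dx. Term by term:
    ∫_0^5 9*x^6 dx = 703125/7;  ∫_0^5 -6*x^5 dx = -15625;  ∫_0^5 19*x^4 dx = 11875;
    ∫_0^5 12*x^3 dx = 1875;  ∫_0^5 3*x^2 dx = 125;  ∫_0^5 18*x dx = 225;
    ∫_0^5 9 dx = 45.
  Sum: 703125/7 − 15625 + 11875 + 1875 + 125 + 225 + 45 = 692765/7.
  ∫_0^5 u'(x)^2 dx = ∫_0^5 (81*x^4 - 36*x^3 + 58*x^2 - 12*x + 9) dx. Term by term:
    ∫_0^5 81*x^4 dx = 50625;  ∫_0^5 -36*x^3 dx = -5625;  ∫_0^5 58*x^2 dx = 7250/3;
    ∫_0^5 -12*x dx = -150;  ∫_0^5 9 dx = 45.
  Sum: 50625 − 5625 + 7250/3 − 150 + 45 = 141935/3.
Adding: ||u||_{H^1}^2 = 692765/7 + 141935/3 = 3071840/21.


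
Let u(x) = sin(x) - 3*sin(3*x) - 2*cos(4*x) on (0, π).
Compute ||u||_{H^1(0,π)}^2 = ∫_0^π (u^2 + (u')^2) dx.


||u||_{H^1(0,π)}^2 = -17408/105 + 80*π

u'(x) = 8*sin(4*x) + cos(x) - 9*cos(3*x).
Expand u² and (u')² and integrate term by term on (0, π), using: for integers n ≥ 1, ∫_0^π sin²(nx) dx = ∫_0^π cos²(nx) dx = π/2; for n ≠ n', ∫_0^π sin(nx)sin(n'x) dx = ∫_0^π cos(nx)cos(n'x) dx = 0; and by product-to-sum, ∫_0^π sin(nx)cos(n'x) dx = ½∫_0^π [sin((n+n')x) + sin((n−n')x)] dx, which is 0 when n+n' is even and 2n/(n²−n'²) when n+n' is odd (it need not vanish on (0, π)).
  u² squared terms: (-3)²·∫sin(3x)² dx = 9·π/2 = 9*π/2;  (-2)²·∫cos(4x)² dx = 4·π/2 = 2*π;  (1)²·∫sin(x)² dx = 1·π/2 = π/2.
  u² cross terms: 2·(-3)·(-2)·∫sin(3x)·cos(4x) dx = 12·(-6/7) = -72/7;  2·(-3)·(1)·∫sin(3x)·sin(x) dx = -6·(0) = 0;  2·(-2)·(1)·∫cos(4x)·sin(x) dx = -4·(-2/15) = 8/15.
  So ∫_0^π u² dx = 9*π/2 + 2*π + π/2 − 72/7 + 0 + 8/15 = -1024/105 + 7*π.
  (u')² squared terms: (-9)²·∫cos(3x)² dx = 81·π/2 = 81*π/2;  (8)²·∫sin(4x)² dx = 64·π/2 = 32*π;  (1)²·∫cos(x)² dx = 1·π/2 = π/2.
  (u')² cross terms: 2·(-9)·(8)·∫cos(3x)·sin(4x) dx = -144·(8/7) = -1152/7;  2·(-9)·(1)·∫cos(3x)·cos(x) dx = -18·(0) = 0;  2·(8)·(1)·∫sin(4x)·cos(x) dx = 16·(8/15) = 128/15.
  So ∫_0^π (u')² dx = 81*π/2 + 32*π + π/2 − 1152/7 + 0 + 128/15 = -16384/105 + 73*π.
||u||_{H^1}^2 = (-1024/105 + 7*π) + (-16384/105 + 73*π) = -17408/105 + 80*π.


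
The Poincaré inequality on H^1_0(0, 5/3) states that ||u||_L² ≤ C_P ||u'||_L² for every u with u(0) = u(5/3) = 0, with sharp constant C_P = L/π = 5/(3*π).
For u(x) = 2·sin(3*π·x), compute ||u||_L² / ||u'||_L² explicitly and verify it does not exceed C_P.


||u||_L² / ||u'||_L² = 1/(3*π) < C_P = 5/(3*π).

u(x) = 2·sin(3*π·x), so u'(x) = 6*π*cos(3*π*x).
Writing u(x) = A·sin(kπx/L) with A = 2 and k = 5, use ∫_0^L sin²(kπx/L) dx = L/2 and ∫_0^L cos²(kπx/L) dx = L/2.
u² = 4·sin²(3*π·x) and (u')² = 36*π^2·cos²(3*π·x), and each of sin², cos² integrates to L/2 = 5/6 over (0, 5/3).
∫_0^5/3 u² dx = 10/3, so ||u||_L² = sqrt(30)/3.
∫_0^5/3 (u')² dx = 30*π^2, so ||u'||_L² = sqrt(30)*π.
Ratio ||u||_L² / ||u'||_L² = 1/(3*π).
Sharp Poincaré constant on H^1_0(0, 5/3) is C_P = L/π = 5/(3*π), achieved by sin(3*π/5·x).
This is the k = 5 harmonic; the ratio L/(kπ) is strictly less than C_P = L/π, consistent with the sharp inequality ||u||_L² ≤ C_P ||u'||_L².


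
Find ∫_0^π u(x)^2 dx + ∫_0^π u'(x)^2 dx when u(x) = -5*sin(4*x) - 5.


||u||_{H^1(0,π)}^2 = 475*π/2

u'(x) = -20*cos(4*x).
Expand u² and (u')² and integrate term by term on (0, π), using: for integers n ≥ 1, ∫_0^π sin²(nx) dx = ∫_0^π cos²(nx) dx = π/2; for n ≠ n', ∫_0^π sin(nx)sin(n'x) dx = ∫_0^π cos(nx)cos(n'x) dx = 0; and by product-to-sum, ∫_0^π sin(nx)cos(n'x) dx = ½∫_0^π [sin((n+n')x) + sin((n−n')x)] dx, which is 0 when n+n' is even and 2n/(n²−n'²) when n+n' is odd (it need not vanish on (0, π)). For the constant mode: ∫_0^π 1 dx = π, ∫_0^π cos(nx) dx = 0, ∫_0^π sin(nx) dx = (1−(−1)^n)/n.
  u² squared terms: (-5)²·∫1 dx = 25·π = 25*π;  (-5)²·∫sin(4x)² dx = 25·π/2 = 25*π/2.
  u² cross terms: 2·(-5)·(-5)·∫1·sin(4x) dx = 50·(0) = 0.
  So ∫_0^π u² dx = 25*π + 25*π/2 + 0 = 75*π/2.
  (u')² squared terms: (-20)²·∫cos(4x)² dx = 400·π/2 = 200*π.
  So ∫_0^π (u')² dx = 200*π.
||u||_{H^1}^2 = (75*π/2) + (200*π) = 475*π/2.


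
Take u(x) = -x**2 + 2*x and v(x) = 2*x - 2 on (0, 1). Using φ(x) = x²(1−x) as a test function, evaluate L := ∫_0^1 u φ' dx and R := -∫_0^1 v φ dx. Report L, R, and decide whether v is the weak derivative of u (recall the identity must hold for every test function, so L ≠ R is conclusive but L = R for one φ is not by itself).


LHS = -1/15, RHS = 1/15. No, v is not the weak derivative of u.

u(x) = -x**2 + 2*x, classical derivative u'(x) = 2 - 2*x.
φ(x) = x²(1−x), so φ'(x) = x*(2 - 3*x).
Note φ(0) = φ(1) = 0, so the boundary term u·φ vanishes.
LHS = ∫_0^1 u(x) φ'(x) dx = ∫_0^1 (3*x^4 - 8*x^3 + 4*x^2) dx. Term by term:
  ∫_0^1 3*x^4 dx = 3/5;  ∫_0^1 -8*x^3 dx = -2;  ∫_0^1 4*x^2 dx = 4/3.
Sum: 3/5 − 2 + 4/3 = -1/15.
So LHS = -1/15.
∫_0^1 v(x) φ(x) dx = ∫_0^1 (-2*x^4 + 4*x^3 - 2*x^2) dx. Term by term:
  ∫_0^1 -2*x^4 dx = -2/5;  ∫_0^1 4*x^3 dx = 1;  ∫_0^1 -2*x^2 dx = -2/3.
Sum: -2/5 + 1 − 2/3 = -1/15.
So RHS = -∫_0^1 v(x) φ(x) dx = 1/15.
LHS − RHS = -2/15 ≠ 0, so the identity fails.
(For a valid weak derivative the identity must hold for EVERY test function, in particular this one. The failure shows v is NOT the weak derivative of u.)
Correct weak derivative would be u'(x) = 2 - 2*x.


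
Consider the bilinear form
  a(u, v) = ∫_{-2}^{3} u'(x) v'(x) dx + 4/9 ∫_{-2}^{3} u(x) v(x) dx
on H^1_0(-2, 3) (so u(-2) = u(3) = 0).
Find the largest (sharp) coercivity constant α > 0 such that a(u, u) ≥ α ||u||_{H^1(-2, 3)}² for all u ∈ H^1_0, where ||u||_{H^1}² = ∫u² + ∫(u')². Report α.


α = (π^2 + 100/9)/(π^2 + 25)

Coercivity of a(·,·) on H^1_0(-2, 3) means a(u, u) ≥ α ||u||_{H^1}² for every u ∈ H^1_0.
The interval has length L = 5, and Poincaré/coercivity depend only on L. Here a(u, u) = ∫(u')² + (4/9)·∫u².
Here 0 < c = 4/9 < 1. The condition a(u,u) ≥ α||u||_{H^1}² reads (1−α)∫(u')² ≥ (α−c)∫u². Any admissible α is ≤ 1 (rapidly oscillating u have ∫u²/∫(u')² → 0), and α = 1 would force 0 ≥ (1−c)∫u², impossible since c < 1; so 1−α > 0. By the sharp Poincaré inequality on H^1_0 of an interval of length L, ∫(u')² ≥ (π/L)²∫u² with equality for the first sine mode sin(π(x−x₀)/L) (x₀ the left endpoint), so the inequality holds for all u iff (1−α)(π/L)² ≥ α − c, i.e. α ≤ ((π/L)² + c)/((π/L)² + 1) = (1 + c(L/π)²)/(1 + (L/π)²). With (π/L)² = π^2/25 and c = 4/9, the largest admissible constant is α = ((π/L)² + c)/((π/L)² + 1).
Simplifying, α = (π^2 + 100/9)/(π^2 + 25).


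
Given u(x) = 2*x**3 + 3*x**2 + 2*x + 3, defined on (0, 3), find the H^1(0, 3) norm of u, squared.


||u||_{H^1}^2 = 285828/35

The H^1 norm (squared) on an interval (0, L) is
  ||u||_{H^1}^2 = ∫_0^L u(x)^2 dx + ∫_0^L u'(x)^2 dx.
Compute u'(x) = 6*x**2 + 6*x + 2.
Then u(x)^2 = 4*x**6 + 12*x**5 + 17*x**4 + 24*x**3 + 22*x**2 + 12*x + 9 and u'(x)^2 = 36*x**4 + 72*x**3 + 60*x**2 + 24*x + 4.
Integrate each monomial from 0 to 3 using ∫_0^3 c·x^n dx = c·3^(n+1)/(n+1):
  ∫_0^3 u(x)^2 dx = ∫_0^3 (4*x^6 + 12*x^5 + 17*x^4 + 24*x^3 + 22*x^2 + 12*x + 9) dx. Term by term:
    ∫_0^3 4*x^6 dx = 8748/7;  ∫_0^3 12*x^5 dx = 1458;  ∫_0^3 17*x^4 dx = 4131/5;
    ∫_0^3 24*x^3 dx = 486;  ∫_0^3 22*x^2 dx = 198;  ∫_0^3 12*x dx = 54;
    ∫_0^3 9 dx = 27.
  Sum: 8748/7 + 1458 + 4131/5 + 486 + 198 + 54 + 27 = 150462/35.
  ∫_0^3 u'(x)^2 dx = ∫_0^3 (36*x^4 + 72*x^3 + 60*x^2 + 24*x + 4) dx. Term by term:
    ∫_0^3 36*x^4 dx = 8748/5;  ∫_0^3 72*x^3 dx = 1458;  ∫_0^3 60*x^2 dx = 540;
    ∫_0^3 24*x dx = 108;  ∫_0^3 4 dx = 12.
  Sum: 8748/5 + 1458 + 540 + 108 + 12 = 19338/5.
Adding: ||u||_{H^1}^2 = 150462/35 + 19338/5 = 285828/35.


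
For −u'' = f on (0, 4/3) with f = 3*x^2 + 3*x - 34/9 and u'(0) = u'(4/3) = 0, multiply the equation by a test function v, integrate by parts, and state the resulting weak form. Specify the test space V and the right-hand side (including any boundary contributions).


V = H^1(0, 4/3) (no boundary constraint on v; u is determined up to an additive constant); weak form: ∫_0^4/3 u'v' dx = ∫_0^4/3 (3*x^2 + 3*x - 34/9) v dx for all v ∈ V.

Multiply both sides by a test function v and integrate from 0 to 4/3:
  ∫_0^4/3 −u''(x) v(x) dx = ∫_0^4/3 f(x) v(x) dx.
Integrate the LHS by parts once:
  ∫_0^4/3 −u'' v dx = −[u'(x) v(x)]_0^4/3 + ∫_0^4/3 u'(x) v'(x) dx.
Thus ∫_0^4/3 u'(x) v'(x) dx = ∫_0^4/3 f(x) v(x) dx + [u'(x) v(x)]_0^4/3.
Choose V so that boundary terms are either known or forced to vanish.
u has homogeneous Neumann: u'(0) = u'(4/3) = 0. So [u' v]_0^4/3 = 0·v(4/3) − 0·v(0) = 0 for any v; take V = H^1(0, 4/3).
Weak formulation: find u (satisfying any essential BC) such that ∫_0^4/3 u'(x) v'(x) dx = ∫_0^4/3 f v dx for all v ∈ V (homogeneous Neumann, so boundary terms vanish).
Substituting f(x) = 3*x^2 + 3*x - 34/9, the right-hand side is ∫_0^4/3 (3*x^2 + 3*x - 34/9) v dx.
Compatibility check (pure Neumann): taking v ≡ 1 ∈ V gives 0 = ∫_0^4/3 f dx + (0) − (0), i.e. ∫_0^4/3 f dx must equal u'(0) − u'(4/3) = 0. Indeed ∫_0^4/3 (3*x^2 + 3*x - 34/9) dx = 0, so the data are compatible. The solution is then unique only up to an additive constant (fix it e.g. by requiring ∫_0^4/3 u dx = 0).


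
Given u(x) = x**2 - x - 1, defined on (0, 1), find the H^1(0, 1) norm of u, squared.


||u||_{H^1}^2 = 17/10

The H^1 norm (squared) on an interval (0, L) is
  ||u||_{H^1}^2 = ∫_0^L u(x)^2 dx + ∫_0^L u'(x)^2 dx.
Compute u'(x) = 2*x - 1.
Then u(x)^2 = x**4 - 2*x**3 - x**2 + 2*x + 1 and u'(x)^2 = 4*x**2 - 4*x + 1.
Integrate each monomial from 0 to 1 using ∫_0^1 c·x^n dx = c·1^(n+1)/(n+1):
  ∫_0^1 u(x)^2 dx = ∫_0^1 (x^4 - 2*x^3 - x^2 + 2*x + 1) dx. Term by term:
    ∫_0^1 x^4 dx = 1/5;  ∫_0^1 -2*x^3 dx = -1/2;  ∫_0^1 -x^2 dx = -1/3;
    ∫_0^1 2*x dx = 1;  ∫_0^1 1 dx = 1.
  Sum: 1/5 − 1/2 − 1/3 + 1 + 1 = 41/30.
  ∫_0^1 u'(x)^2 dx = ∫_0^1 (4*x^2 - 4*x + 1) dx. Term by term:
    ∫_0^1 4*x^2 dx = 4/3;  ∫_0^1 -4*x dx = -2;  ∫_0^1 1 dx = 1.
  Sum: 4/3 − 2 + 1 = 1/3.
Adding: ||u||_{H^1}^2 = 41/30 + 1/3 = 17/10.


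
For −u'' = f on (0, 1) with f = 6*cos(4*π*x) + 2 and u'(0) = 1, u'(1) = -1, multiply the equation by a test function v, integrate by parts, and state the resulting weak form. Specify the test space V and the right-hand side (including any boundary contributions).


V = H^1(0, 1) (v unrestricted at boundary; u is determined up to an additive constant); weak form: ∫_0^1 u'v' dx = ∫_0^1 (6*cos(4*π*x) + 2) v dx − v(1) − v(0) for all v ∈ V.

Multiply both sides by a test function v and integrate from 0 to 1:
  ∫_0^1 −u''(x) v(x) dx = ∫_0^1 f(x) v(x) dx.
Integrate the LHS by parts once:
  ∫_0^1 −u'' v dx = −[u'(x) v(x)]_0^1 + ∫_0^1 u'(x) v'(x) dx.
Thus ∫_0^1 u'(x) v'(x) dx = ∫_0^1 f(x) v(x) dx + [u'(x) v(x)]_0^1.
Choose V so that boundary terms are either known or forced to vanish.
u has inhomogeneous Neumann u'(0) = 1, u'(1) = -1. [u' v]_0^1 = (-1)·v(1) − (1)·v(0) = − v(1) − v(0). Take V = H^1(0, 1); boundary term becomes part of RHS.
Weak formulation: find u (satisfying any essential BC) such that ∫_0^1 u'(x) v'(x) dx = ∫_0^1 f v dx − v(1) − v(0) for all v ∈ V (Neumann data are natural BCs: they enter the RHS as boundary terms).
Substituting f(x) = 6*cos(4*π*x) + 2, the right-hand side is ∫_0^1 (6*cos(4*π*x) + 2) v dx − v(1) − v(0).
Compatibility check (pure Neumann): taking v ≡ 1 ∈ V gives 0 = ∫_0^1 f dx + (-1) − (1), i.e. ∫_0^1 f dx must equal u'(0) − u'(1) = 2. Indeed ∫_0^1 (6*cos(4*π*x) + 2) dx = 2, so the data are compatible. The solution is then unique only up to an additive constant (fix it e.g. by requiring ∫_0^1 u dx = 0).


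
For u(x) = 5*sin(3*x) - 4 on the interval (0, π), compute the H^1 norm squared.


||u||_{H^1(0,π)}^2 = -80/3 + 141*π

u'(x) = 15*cos(3*x).
Expand u² and (u')² and integrate term by term on (0, π), using: for integers n ≥ 1, ∫_0^π sin²(nx) dx = ∫_0^π cos²(nx) dx = π/2; for n ≠ n', ∫_0^π sin(nx)sin(n'x) dx = ∫_0^π cos(nx)cos(n'x) dx = 0; and by product-to-sum, ∫_0^π sin(nx)cos(n'x) dx = ½∫_0^π [sin((n+n')x) + sin((n−n')x)] dx, which is 0 when n+n' is even and 2n/(n²−n'²) when n+n' is odd (it need not vanish on (0, π)). For the constant mode: ∫_0^π 1 dx = π, ∫_0^π cos(nx) dx = 0, ∫_0^π sin(nx) dx = (1−(−1)^n)/n.
  u² squared terms: (-4)²·∫1 dx = 16·π = 16*π;  (5)²·∫sin(3x)² dx = 25·π/2 = 25*π/2.
  u² cross terms: 2·(-4)·(5)·∫1·sin(3x) dx = -40·(2/3) = -80/3.
  So ∫_0^π u² dx = 16*π + 25*π/2 − 80/3 = -80/3 + 57*π/2.
  (u')² squared terms: (15)²·∫cos(3x)² dx = 225·π/2 = 225*π/2.
  So ∫_0^π (u')² dx = 225*π/2.
||u||_{H^1}^2 = (-80/3 + 57*π/2) + (225*π/2) = -80/3 + 141*π.


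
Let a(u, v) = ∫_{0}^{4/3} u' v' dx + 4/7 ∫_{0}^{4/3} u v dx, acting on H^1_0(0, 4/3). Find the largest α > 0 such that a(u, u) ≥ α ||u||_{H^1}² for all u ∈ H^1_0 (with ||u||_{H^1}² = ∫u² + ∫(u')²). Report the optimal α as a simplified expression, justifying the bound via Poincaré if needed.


α = (64 + 63*π^2)/(7*(16 + 9*π^2))

Coercivity of a(·,·) on H^1_0(0, 4/3) means a(u, u) ≥ α ||u||_{H^1}² for every u ∈ H^1_0.
The interval has length L = 4/3, and Poincaré/coercivity depend only on L. Here a(u, u) = ∫(u')² + (4/7)·∫u².
Here 0 < c = 4/7 < 1. The condition a(u,u) ≥ α||u||_{H^1}² reads (1−α)∫(u')² ≥ (α−c)∫u². Any admissible α is ≤ 1 (rapidly oscillating u have ∫u²/∫(u')² → 0), and α = 1 would force 0 ≥ (1−c)∫u², impossible since c < 1; so 1−α > 0. By the sharp Poincaré inequality on H^1_0 of an interval of length L, ∫(u')² ≥ (π/L)²∫u² with equality for the first sine mode sin(π(x−x₀)/L) (x₀ the left endpoint), so the inequality holds for all u iff (1−α)(π/L)² ≥ α − c, i.e. α ≤ ((π/L)² + c)/((π/L)² + 1) = (1 + c(L/π)²)/(1 + (L/π)²). With (π/L)² = 9*π^2/16 and c = 4/7, the largest admissible constant is α = ((π/L)² + c)/((π/L)² + 1).
Simplifying, α = (64 + 63*π^2)/(7*(16 + 9*π^2)).


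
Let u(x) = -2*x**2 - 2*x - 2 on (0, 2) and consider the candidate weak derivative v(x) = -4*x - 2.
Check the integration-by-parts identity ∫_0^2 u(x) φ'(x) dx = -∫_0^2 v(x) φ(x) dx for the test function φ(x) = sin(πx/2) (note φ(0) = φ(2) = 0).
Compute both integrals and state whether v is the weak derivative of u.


LHS = 24/π, RHS = 24/π. Yes, v = u' weakly.

u(x) = -2*x**2 - 2*x - 2, classical derivative u'(x) = -4*x - 2.
φ(x) = sin(πx/2), so φ'(x) = π*cos(π*x/2)/2.
Note φ(0) = φ(2) = 0, so the boundary term u·φ vanishes.
LHS = ∫_0^2 u(x) φ'(x) dx = ∫_0^2 (-π*x^2*cos(π*x/2) - π*x*cos(π*x/2) - π*cos(π*x/2)) dx. Term by term:
  ∫_0^2 -π*cos(π*x/2) dx = 0;  ∫_0^2 -π*x*cos(π*x/2) dx = 8/π;  ∫_0^2 -π*x^2*cos(π*x/2) dx = 16/π.
Sum: 0 + 8/π + 16/π = 24/π.
So LHS = 24/π.
∫_0^2 v(x) φ(x) dx = ∫_0^2 (-4*x*sin(π*x/2) - 2*sin(π*x/2)) dx. Term by term:
  ∫_0^2 -2*sin(π*x/2) dx = -8/π;  ∫_0^2 -4*x*sin(π*x/2) dx = -16/π.
Sum: -8/π − 16/π = -24/π.
So RHS = -∫_0^2 v(x) φ(x) dx = 24/π.
LHS = RHS, so the identity holds for this test φ.
Moreover u is smooth here and v(x) = u'(x) = -4*x - 2 pointwise, so the identity holds for every test function. Hence v is the weak derivative of u.


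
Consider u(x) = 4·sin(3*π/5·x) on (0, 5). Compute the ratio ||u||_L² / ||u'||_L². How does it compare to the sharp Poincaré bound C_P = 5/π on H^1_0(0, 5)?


||u||_L² / ||u'||_L² = 5/(3*π) < C_P = 5/π.

u(x) = 4·sin(3*π/5·x), so u'(x) = 12*π*cos(3*π*x/5)/5.
Writing u(x) = A·sin(kπx/L) with A = 4 and k = 3, use ∫_0^L sin²(kπx/L) dx = L/2 and ∫_0^L cos²(kπx/L) dx = L/2.
u² = 16·sin²(3*π/5·x) and (u')² = 144*π^2/25·cos²(3*π/5·x), and each of sin², cos² integrates to L/2 = 5/2 over (0, 5).
∫_0^5 u² dx = 40, so ||u||_L² = 2*sqrt(10).
∫_0^5 (u')² dx = 72*π^2/5, so ||u'||_L² = 6*sqrt(10)*π/5.
Ratio ||u||_L² / ||u'||_L² = 5/(3*π).
Sharp Poincaré constant on H^1_0(0, 5) is C_P = L/π = 5/π, achieved by sin(π/5·x).
This is the k = 3 harmonic; the ratio L/(kπ) is strictly less than C_P = L/π, consistent with the sharp inequality ||u||_L² ≤ C_P ||u'||_L².
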